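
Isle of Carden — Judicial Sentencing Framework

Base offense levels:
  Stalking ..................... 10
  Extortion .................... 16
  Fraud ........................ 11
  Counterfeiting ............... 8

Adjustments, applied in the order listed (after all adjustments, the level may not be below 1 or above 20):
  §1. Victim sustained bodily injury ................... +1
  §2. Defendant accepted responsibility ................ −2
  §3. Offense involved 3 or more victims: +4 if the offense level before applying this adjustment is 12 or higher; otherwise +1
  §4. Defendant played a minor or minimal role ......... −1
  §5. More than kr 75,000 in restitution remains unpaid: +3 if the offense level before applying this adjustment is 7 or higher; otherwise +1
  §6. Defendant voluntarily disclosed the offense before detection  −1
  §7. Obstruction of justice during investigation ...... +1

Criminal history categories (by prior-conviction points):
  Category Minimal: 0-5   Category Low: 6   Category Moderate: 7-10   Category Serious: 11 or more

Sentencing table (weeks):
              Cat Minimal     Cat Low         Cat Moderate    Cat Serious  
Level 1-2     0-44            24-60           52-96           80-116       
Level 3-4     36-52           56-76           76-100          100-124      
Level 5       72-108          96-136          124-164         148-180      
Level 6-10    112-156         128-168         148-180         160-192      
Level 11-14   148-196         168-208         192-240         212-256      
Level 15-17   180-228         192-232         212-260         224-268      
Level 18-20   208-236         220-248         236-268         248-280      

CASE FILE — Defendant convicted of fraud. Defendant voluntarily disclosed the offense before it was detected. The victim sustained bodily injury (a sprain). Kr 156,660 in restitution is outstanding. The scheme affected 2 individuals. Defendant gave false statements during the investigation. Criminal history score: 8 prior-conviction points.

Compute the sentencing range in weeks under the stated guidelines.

212-260 weeks

Base offense level for fraud: 11.
§1 applies: 11 + 1 = 12.
§3 does not apply.
§4 does not apply.
§5 applies (level before this adjustment is 12 ≥ 7, so +3): 12 + 3 = 15.
§6 applies: 15 − 1 = 14.
§7 applies: 14 + 1 = 15.
Final offense level: 15.
Criminal history: 8 prior points → Category Moderate (7-10).
Level 15 falls in the 15-17 band.
Grid: Level 15-17 × Category Moderate = 212-260 weeks.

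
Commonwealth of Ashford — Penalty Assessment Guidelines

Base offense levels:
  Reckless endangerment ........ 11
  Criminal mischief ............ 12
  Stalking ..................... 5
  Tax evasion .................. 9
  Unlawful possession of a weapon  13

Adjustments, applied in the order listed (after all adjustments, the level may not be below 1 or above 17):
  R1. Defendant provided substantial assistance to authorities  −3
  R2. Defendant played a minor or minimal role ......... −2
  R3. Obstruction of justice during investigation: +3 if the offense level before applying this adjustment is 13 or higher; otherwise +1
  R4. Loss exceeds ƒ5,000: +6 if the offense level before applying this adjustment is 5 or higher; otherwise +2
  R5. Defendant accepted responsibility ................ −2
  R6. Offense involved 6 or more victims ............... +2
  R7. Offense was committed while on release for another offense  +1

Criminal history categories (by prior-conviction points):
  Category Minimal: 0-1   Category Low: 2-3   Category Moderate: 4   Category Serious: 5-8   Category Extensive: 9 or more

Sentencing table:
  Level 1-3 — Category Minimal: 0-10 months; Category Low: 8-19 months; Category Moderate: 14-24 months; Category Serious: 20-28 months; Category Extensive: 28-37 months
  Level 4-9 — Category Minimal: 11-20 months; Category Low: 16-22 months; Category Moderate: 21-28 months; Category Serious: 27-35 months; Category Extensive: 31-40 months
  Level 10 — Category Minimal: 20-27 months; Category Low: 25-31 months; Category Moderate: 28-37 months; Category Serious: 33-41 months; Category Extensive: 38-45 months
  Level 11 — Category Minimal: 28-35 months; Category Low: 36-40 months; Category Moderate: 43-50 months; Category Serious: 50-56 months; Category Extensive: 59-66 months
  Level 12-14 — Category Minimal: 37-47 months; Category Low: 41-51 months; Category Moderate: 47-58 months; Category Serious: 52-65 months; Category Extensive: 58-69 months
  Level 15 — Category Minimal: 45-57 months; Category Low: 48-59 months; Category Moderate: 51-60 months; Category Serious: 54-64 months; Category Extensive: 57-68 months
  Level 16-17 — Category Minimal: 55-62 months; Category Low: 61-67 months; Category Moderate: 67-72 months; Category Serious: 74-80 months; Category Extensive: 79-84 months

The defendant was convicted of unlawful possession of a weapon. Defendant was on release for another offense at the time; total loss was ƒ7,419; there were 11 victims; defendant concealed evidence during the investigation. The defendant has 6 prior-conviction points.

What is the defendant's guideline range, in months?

74-80 months

Base offense level for unlawful possession of a weapon: 13.
R3 applies (level before this adjustment is 13 ≥ 13, so +3): 13 + 3 = 16.
R4 applies (level before this adjustment is 16 ≥ 5, so +6): 16 + 6 = 22.
R6 applies: 22 + 2 = 24.
R7 applies: 24 + 1 = 25.
Level 25 exceeds the maximum of 17; capped at 17.
Final offense level: 17.
Criminal history: 6 prior points → Category Serious (5-8).
Level 17 falls in the 16-17 band.
Grid: Level 16-17 × Category Serious = 74-80 months.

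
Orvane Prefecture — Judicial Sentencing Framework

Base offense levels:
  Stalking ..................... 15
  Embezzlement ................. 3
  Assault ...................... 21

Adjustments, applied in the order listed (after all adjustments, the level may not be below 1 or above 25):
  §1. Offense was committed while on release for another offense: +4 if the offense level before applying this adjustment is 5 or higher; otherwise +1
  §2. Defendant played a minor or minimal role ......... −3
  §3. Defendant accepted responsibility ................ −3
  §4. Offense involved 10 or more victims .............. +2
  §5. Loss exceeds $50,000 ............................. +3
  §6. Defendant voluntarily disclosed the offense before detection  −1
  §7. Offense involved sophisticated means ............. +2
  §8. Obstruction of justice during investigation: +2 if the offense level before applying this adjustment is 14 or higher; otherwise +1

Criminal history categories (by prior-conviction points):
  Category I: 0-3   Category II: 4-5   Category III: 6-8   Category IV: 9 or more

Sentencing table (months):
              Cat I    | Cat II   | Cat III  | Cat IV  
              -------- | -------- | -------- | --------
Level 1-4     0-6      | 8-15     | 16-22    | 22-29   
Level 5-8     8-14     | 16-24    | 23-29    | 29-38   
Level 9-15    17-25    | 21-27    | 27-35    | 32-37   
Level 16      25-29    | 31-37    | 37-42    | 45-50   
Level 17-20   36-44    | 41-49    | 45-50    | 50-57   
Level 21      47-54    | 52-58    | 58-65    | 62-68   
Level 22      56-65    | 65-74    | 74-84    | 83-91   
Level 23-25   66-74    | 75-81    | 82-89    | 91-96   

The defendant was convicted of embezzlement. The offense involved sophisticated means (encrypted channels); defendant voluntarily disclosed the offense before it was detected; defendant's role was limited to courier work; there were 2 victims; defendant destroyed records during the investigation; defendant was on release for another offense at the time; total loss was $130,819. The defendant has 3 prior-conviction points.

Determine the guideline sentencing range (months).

8-14 months

Base offense level for embezzlement: 3.
§1 applies (level before this adjustment is 3 < 5, so +1): 3 + 1 = 4.
§2 applies: 4 − 3 = 1.
§4 does not apply.
§5 applies: 1 + 3 = 4.
§6 applies: 4 − 1 = 3.
§7 applies: 3 + 2 = 5.
§8 applies (level before this adjustment is 5 < 14, so +1): 5 + 1 = 6.
Final offense level: 6.
Criminal history: 3 prior points → Category I (0-3).
Level 6 falls in the 5-8 band.
Grid: Level 5-8 × Category I = 8-14 months.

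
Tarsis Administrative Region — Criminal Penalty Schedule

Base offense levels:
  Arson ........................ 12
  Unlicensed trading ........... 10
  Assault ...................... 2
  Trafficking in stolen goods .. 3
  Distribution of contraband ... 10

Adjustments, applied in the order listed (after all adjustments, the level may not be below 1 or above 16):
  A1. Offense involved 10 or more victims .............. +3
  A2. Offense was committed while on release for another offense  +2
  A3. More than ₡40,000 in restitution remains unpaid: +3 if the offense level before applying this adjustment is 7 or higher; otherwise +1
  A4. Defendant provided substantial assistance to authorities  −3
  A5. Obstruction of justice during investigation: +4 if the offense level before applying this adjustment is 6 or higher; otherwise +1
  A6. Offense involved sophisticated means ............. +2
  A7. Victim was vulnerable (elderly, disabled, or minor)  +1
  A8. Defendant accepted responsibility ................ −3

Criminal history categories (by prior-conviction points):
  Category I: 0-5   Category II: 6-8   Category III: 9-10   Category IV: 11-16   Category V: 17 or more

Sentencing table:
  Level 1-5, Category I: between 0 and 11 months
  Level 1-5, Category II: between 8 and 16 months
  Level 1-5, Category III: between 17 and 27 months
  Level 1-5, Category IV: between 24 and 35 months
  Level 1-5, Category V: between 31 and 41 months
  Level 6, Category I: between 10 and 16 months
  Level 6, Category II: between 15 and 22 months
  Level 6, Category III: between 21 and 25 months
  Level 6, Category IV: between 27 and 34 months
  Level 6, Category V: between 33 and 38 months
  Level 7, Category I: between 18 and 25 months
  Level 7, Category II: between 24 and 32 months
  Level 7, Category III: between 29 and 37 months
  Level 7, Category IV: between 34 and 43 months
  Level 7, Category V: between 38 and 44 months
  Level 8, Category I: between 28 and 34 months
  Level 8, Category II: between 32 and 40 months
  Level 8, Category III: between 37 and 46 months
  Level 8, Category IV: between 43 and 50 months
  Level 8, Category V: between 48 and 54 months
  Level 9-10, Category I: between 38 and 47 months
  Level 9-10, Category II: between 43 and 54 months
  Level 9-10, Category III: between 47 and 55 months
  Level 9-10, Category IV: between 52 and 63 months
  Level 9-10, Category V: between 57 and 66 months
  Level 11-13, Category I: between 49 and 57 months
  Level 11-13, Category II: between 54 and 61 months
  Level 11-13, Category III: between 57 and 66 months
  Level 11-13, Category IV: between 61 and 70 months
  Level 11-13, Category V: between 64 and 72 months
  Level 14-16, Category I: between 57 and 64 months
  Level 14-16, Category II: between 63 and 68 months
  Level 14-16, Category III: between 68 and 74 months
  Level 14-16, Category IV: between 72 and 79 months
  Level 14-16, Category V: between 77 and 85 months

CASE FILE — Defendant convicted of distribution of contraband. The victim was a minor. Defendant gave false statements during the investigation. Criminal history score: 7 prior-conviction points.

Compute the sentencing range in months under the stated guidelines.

Base offense level for distribution of contraband: 10.
A2 does not apply.
A3 does not apply.
A4 does not apply.
A5 applies (level before this adjustment is 10 ≥ 6, so +4): 10 + 4 = 14.
A6 does not apply.
A7 applies: 14 + 1 = 15.
Final offense level: 15.
Criminal history: 7 prior points → Category II (6-8).
Level 15 falls in the 14-16 band.
Grid: Level 14-16 × Category II = 63-68 months.

63-68 months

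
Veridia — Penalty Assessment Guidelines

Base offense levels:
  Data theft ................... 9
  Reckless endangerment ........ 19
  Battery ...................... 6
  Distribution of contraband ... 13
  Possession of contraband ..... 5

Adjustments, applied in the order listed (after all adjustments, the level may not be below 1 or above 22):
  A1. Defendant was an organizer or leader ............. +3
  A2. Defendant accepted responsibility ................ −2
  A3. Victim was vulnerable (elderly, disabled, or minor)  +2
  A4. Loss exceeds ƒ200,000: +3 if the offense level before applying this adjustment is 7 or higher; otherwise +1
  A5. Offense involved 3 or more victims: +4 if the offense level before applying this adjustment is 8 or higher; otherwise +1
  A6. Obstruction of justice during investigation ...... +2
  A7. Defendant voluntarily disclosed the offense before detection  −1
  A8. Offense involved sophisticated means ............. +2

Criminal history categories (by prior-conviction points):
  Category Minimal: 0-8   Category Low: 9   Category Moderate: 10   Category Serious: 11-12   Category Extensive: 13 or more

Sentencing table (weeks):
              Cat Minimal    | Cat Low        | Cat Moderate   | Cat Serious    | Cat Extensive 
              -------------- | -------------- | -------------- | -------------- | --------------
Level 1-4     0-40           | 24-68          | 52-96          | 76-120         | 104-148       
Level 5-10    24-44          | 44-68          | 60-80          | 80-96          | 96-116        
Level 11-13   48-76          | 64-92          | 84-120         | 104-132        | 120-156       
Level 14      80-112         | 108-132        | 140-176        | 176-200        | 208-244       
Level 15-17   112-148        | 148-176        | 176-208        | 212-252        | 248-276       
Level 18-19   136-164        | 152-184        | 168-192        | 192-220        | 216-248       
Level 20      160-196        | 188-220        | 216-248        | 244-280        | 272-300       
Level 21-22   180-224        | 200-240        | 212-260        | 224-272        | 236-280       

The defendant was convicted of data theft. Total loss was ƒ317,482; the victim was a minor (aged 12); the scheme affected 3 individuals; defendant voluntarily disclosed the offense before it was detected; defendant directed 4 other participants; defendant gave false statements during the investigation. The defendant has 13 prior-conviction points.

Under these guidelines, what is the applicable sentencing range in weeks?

Base offense level for data theft: 9.
A1 applies: 9 + 3 = 12.
A2 does not apply.
A3 applies: 12 + 2 = 14.
A4 applies (level before this adjustment is 14 ≥ 7, so +3): 14 + 3 = 17.
A5 applies (level before this adjustment is 17 ≥ 8, so +4): 17 + 4 = 21.
A6 applies: 21 + 2 = 23.
A7 applies: 23 − 1 = 22.
A8 does not apply.
Final offense level: 22.
Criminal history: 13 prior points → Category Extensive (13+).
Level 22 falls in the 21-22 band.
Grid: Level 21-22 × Category Extensive = 236-280 weeks.

236-280 weeks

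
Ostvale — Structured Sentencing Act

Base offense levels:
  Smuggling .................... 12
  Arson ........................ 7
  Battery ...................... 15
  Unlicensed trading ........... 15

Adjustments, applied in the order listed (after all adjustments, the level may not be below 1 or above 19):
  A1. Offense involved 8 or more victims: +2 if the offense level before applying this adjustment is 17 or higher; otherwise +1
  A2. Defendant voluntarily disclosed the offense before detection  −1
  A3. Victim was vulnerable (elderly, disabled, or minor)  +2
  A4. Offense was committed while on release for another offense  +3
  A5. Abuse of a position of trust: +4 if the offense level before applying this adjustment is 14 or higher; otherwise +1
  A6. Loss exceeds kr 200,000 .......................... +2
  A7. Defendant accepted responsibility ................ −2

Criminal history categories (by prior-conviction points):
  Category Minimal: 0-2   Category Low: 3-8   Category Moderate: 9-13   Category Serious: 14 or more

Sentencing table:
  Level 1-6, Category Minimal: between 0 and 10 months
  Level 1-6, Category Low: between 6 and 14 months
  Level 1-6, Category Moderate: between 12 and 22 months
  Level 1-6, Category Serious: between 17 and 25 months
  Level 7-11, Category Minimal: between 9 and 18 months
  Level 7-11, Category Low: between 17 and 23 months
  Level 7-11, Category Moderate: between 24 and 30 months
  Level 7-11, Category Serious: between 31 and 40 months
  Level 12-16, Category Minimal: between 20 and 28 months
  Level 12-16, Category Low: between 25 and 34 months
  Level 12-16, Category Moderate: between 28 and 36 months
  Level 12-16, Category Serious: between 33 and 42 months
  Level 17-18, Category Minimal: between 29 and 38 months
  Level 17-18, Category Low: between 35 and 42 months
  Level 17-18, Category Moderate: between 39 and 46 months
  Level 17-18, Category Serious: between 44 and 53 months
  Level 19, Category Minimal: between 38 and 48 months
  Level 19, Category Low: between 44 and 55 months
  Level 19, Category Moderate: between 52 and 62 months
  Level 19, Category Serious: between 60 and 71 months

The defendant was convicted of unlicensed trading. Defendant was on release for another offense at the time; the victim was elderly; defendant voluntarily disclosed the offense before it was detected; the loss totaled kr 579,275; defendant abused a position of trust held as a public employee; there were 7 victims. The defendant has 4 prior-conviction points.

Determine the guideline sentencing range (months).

Base offense level for unlicensed trading: 15.
A1 does not apply.
A2 applies: 15 − 1 = 14.
A3 applies: 14 + 2 = 16.
A4 applies: 16 + 3 = 19.
A5 applies (level before this adjustment is 19 ≥ 14, so +4): 19 + 4 = 23.
A6 applies: 23 + 2 = 25.
A7 does not apply.
Level 25 exceeds the maximum of 19; capped at 19.
Final offense level: 19.
Criminal history: 4 prior points → Category Low (3-8).
Level 19 falls in the 19 band.
Grid: Level 19 × Category Low = 44-55 months.

44-55 months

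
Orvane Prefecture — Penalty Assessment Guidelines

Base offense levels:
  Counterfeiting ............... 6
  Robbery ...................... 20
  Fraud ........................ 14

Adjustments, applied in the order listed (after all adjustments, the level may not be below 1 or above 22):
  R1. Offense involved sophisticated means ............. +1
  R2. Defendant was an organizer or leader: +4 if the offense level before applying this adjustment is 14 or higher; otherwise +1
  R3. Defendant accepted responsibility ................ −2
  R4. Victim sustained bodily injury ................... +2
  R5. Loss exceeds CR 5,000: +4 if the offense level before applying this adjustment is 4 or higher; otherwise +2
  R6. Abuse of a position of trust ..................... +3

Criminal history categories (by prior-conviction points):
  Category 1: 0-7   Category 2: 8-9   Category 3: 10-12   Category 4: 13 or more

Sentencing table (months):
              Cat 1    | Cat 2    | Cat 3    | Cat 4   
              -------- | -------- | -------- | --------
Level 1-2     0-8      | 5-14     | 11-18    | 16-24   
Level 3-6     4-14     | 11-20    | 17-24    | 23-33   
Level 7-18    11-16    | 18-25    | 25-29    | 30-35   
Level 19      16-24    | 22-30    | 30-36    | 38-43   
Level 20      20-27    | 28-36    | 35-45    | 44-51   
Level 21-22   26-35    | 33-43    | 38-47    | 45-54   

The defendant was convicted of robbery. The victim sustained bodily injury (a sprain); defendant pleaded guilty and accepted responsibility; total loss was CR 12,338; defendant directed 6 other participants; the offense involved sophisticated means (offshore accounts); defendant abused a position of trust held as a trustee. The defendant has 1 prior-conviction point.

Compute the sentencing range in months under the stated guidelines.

Base offense level for robbery: 20.
R1 applies: 20 + 1 = 21.
R2 applies (level before this adjustment is 21 ≥ 14, so +4): 21 + 4 = 25.
R3 applies: 25 − 2 = 23.
R4 applies: 23 + 2 = 25.
R5 applies (level before this adjustment is 25 ≥ 4, so +4): 25 + 4 = 29.
R6 applies: 29 + 3 = 32.
Level 32 exceeds the maximum of 22; capped at 22.
Final offense level: 22.
Criminal history: 1 prior point → Category 1 (0-7).
Level 22 falls in the 21-22 band.
Grid: Level 21-22 × Category 1 = 26-35 months.

26-35 months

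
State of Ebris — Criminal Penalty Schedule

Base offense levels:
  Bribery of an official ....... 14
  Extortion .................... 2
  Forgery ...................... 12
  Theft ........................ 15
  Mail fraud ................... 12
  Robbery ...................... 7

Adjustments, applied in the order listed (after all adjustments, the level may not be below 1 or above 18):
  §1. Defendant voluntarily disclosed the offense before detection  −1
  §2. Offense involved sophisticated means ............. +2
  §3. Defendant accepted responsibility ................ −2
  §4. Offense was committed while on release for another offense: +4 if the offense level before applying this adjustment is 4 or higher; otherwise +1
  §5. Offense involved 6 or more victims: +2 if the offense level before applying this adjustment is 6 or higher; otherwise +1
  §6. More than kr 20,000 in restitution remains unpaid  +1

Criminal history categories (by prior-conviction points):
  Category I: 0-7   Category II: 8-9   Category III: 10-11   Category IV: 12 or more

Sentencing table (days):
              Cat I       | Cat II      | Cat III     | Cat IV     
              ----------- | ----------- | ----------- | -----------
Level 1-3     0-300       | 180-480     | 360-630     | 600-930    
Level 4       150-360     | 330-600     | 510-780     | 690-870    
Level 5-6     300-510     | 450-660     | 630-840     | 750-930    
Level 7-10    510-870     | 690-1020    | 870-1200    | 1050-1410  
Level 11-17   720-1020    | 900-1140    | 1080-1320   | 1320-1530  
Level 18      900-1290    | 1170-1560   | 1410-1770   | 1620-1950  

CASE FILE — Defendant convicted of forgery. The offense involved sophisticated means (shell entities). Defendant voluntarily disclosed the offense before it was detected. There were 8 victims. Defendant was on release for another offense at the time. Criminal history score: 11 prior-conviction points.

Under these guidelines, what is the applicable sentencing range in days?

1410-1770 days

Base offense level for forgery: 12.
§1 applies: 12 − 1 = 11.
§2 applies: 11 + 2 = 13.
§3 does not apply.
§4 applies (level before this adjustment is 13 ≥ 4, so +4): 13 + 4 = 17.
§5 applies (level before this adjustment is 17 ≥ 6, so +2): 17 + 2 = 19.
Level 19 exceeds the maximum of 18; capped at 18.
Final offense level: 18.
Criminal history: 11 prior points → Category III (10-11).
Level 18 falls in the 18 band.
Grid: Level 18 × Category III = 1410-1770 days.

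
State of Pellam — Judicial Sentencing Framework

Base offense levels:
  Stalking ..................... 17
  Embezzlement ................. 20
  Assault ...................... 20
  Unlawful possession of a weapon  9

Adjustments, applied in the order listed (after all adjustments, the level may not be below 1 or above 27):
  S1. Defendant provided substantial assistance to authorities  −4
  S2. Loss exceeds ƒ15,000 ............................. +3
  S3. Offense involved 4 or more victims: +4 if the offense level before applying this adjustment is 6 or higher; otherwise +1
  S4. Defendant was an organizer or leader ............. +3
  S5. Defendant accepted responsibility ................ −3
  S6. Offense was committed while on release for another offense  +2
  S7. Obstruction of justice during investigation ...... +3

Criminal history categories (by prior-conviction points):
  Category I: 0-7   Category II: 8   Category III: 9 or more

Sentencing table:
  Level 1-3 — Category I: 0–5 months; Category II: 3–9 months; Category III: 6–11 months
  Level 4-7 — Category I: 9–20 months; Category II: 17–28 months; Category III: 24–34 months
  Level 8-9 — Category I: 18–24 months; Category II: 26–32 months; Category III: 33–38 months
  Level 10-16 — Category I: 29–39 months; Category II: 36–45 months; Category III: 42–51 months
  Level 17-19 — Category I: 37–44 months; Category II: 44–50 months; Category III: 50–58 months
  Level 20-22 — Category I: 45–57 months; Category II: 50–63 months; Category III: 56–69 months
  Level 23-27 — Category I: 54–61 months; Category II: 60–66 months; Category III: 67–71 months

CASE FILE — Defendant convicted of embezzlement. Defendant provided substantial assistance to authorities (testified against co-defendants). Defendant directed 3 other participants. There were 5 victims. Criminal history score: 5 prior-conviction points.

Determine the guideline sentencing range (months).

Base offense level for embezzlement: 20.
S1 applies: 20 − 4 = 16.
S3 applies (level before this adjustment is 16 ≥ 6, so +4): 16 + 4 = 20.
S4 applies: 20 + 3 = 23.
S5 does not apply.
Final offense level: 23.
Criminal history: 5 prior points → Category I (0-7).
Level 23 falls in the 23-27 band.
Grid: Level 23-27 × Category I = 54-61 months.

54-61 months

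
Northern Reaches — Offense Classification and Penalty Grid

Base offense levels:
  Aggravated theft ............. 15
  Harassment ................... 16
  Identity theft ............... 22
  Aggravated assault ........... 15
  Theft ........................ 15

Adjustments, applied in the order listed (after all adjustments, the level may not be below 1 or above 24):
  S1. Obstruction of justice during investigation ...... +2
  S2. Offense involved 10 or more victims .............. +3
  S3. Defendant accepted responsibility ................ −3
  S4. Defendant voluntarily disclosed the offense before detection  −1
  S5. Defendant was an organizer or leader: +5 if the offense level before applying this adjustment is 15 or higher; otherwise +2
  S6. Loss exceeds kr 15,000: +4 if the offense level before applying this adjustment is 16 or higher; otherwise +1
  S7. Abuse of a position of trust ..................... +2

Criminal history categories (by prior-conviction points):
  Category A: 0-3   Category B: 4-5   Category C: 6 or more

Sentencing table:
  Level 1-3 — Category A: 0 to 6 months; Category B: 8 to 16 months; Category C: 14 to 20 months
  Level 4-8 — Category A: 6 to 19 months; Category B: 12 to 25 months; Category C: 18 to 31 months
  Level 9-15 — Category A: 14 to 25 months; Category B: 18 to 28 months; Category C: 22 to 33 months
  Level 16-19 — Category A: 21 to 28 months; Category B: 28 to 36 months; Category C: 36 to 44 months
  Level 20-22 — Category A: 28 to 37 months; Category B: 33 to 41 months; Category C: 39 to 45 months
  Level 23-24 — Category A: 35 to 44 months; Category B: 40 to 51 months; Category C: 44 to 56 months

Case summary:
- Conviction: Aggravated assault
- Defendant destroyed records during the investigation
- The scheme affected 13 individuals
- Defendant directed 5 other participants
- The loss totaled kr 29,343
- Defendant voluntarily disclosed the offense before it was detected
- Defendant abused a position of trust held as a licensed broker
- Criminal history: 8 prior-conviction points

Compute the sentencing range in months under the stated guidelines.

44-56 months

Base offense level for aggravated assault: 15.
S1 applies: 15 + 2 = 17.
S2 applies: 17 + 3 = 20.
S3 does not apply.
S4 applies: 20 − 1 = 19.
S5 applies (level before this adjustment is 19 ≥ 15, so +5): 19 + 5 = 24.
S6 applies (level before this adjustment is 24 ≥ 16, so +4): 24 + 4 = 28.
S7 applies: 28 + 2 = 30.
Level 30 exceeds the maximum of 24; capped at 24.
Final offense level: 24.
Criminal history: 8 prior points → Category C (6+).
Level 24 falls in the 23-24 band.
Grid: Level 23-24 × Category C = 44-56 months.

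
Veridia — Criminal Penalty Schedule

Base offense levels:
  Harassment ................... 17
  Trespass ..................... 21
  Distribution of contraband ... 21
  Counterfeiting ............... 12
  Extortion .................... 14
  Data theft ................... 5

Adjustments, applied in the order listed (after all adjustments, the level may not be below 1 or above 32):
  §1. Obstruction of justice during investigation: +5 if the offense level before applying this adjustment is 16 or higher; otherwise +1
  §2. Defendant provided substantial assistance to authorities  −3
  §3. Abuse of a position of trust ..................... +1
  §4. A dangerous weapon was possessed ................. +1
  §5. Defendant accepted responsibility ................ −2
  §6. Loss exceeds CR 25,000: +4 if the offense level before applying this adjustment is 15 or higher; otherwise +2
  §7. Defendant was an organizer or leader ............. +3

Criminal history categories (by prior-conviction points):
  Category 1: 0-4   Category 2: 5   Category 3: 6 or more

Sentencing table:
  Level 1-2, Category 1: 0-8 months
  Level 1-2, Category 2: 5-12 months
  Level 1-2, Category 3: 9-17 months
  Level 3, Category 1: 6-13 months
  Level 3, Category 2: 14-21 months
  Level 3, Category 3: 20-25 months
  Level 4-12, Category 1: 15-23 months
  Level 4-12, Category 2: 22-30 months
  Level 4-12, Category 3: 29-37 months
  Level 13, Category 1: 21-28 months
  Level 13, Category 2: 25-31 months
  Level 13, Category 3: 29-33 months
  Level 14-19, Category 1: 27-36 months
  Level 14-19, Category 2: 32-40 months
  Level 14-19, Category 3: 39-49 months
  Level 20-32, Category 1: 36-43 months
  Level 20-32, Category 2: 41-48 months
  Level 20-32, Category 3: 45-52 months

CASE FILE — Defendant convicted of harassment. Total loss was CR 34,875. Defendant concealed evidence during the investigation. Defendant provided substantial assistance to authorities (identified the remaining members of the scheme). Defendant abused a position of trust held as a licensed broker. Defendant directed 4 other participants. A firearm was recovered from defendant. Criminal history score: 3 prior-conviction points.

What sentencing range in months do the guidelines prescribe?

36-43 months

Base offense level for harassment: 17.
§1 applies (level before this adjustment is 17 ≥ 16, so +5): 17 + 5 = 22.
§2 applies: 22 − 3 = 19.
§3 applies: 19 + 1 = 20.
§4 applies: 20 + 1 = 21.
§6 applies (level before this adjustment is 21 ≥ 15, so +4): 21 + 4 = 25.
§7 applies: 25 + 3 = 28.
Final offense level: 28.
Criminal history: 3 prior points → Category 1 (0-4).
Level 28 falls in the 20-32 band.
Grid: Level 20-32 × Category 1 = 36-43 months.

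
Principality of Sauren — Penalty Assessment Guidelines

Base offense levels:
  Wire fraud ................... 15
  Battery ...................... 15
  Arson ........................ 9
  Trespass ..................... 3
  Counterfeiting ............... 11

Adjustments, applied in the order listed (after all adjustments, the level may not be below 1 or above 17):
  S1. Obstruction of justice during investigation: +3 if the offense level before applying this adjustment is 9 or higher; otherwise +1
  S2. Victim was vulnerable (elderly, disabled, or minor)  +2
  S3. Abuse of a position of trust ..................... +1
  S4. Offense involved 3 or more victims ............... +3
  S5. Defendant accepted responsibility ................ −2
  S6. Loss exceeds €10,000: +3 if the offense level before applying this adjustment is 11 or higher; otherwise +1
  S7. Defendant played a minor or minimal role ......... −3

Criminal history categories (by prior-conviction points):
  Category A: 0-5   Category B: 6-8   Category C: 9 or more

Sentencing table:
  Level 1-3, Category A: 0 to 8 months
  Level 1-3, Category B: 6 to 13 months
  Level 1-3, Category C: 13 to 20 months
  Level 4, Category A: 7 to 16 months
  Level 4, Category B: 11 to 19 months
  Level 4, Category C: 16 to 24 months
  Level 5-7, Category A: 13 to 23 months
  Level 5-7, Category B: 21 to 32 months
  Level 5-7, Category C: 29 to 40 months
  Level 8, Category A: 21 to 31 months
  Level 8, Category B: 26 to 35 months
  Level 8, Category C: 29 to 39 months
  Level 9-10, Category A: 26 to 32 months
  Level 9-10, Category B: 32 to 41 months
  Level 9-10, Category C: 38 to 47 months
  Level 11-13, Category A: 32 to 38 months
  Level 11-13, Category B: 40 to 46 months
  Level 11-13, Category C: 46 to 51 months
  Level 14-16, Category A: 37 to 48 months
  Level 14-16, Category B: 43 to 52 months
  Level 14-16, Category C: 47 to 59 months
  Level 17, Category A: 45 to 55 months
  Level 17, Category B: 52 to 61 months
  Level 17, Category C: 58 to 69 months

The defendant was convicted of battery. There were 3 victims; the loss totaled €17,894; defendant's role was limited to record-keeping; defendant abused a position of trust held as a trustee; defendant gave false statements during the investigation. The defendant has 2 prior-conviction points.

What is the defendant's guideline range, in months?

Base offense level for battery: 15.
S1 applies (level before this adjustment is 15 ≥ 9, so +3): 15 + 3 = 18.
S2 does not apply.
S3 applies: 18 + 1 = 19.
S4 applies: 19 + 3 = 22.
S5 does not apply.
S6 applies (level before this adjustment is 22 ≥ 11, so +3): 22 + 3 = 25.
S7 applies: 25 − 3 = 22.
Level 22 exceeds the maximum of 17; capped at 17.
Final offense level: 17.
Criminal history: 2 prior points → Category A (0-5).
Level 17 falls in the 17 band.
Grid: Level 17 × Category A = 45-55 months.

45-55 months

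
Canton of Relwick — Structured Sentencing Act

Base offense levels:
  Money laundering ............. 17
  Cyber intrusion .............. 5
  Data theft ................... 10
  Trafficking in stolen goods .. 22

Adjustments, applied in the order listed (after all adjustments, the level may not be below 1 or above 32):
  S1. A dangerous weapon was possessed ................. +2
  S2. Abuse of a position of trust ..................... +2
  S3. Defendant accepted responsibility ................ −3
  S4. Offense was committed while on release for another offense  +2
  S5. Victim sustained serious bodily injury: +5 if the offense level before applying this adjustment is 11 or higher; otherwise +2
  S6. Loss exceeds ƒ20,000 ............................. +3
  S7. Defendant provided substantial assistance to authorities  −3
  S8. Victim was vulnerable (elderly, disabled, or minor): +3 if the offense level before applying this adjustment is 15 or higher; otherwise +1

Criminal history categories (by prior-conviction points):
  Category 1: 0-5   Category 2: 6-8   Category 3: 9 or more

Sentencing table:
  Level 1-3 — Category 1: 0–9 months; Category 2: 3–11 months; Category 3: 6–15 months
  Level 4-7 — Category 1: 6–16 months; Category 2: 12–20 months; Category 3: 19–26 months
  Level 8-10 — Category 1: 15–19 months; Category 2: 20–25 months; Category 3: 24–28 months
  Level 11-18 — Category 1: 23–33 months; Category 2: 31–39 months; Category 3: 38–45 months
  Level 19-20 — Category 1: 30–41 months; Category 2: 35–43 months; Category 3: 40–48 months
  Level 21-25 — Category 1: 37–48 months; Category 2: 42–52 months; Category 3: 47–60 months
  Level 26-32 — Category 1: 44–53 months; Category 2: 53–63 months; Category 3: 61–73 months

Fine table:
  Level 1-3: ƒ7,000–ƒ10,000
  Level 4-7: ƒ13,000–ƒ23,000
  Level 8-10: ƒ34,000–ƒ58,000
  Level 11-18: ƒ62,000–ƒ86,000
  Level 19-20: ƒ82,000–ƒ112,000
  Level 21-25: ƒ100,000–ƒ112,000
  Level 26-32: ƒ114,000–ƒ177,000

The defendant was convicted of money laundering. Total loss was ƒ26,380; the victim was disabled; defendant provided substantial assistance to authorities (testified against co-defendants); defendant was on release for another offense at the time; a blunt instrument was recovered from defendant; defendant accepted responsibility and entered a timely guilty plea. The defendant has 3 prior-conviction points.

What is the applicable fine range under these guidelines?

Base offense level for money laundering: 17.
S1 applies: 17 + 2 = 19.
S3 applies: 19 − 3 = 16.
S4 applies: 16 + 2 = 18.
S6 applies: 18 + 3 = 21.
S7 applies: 21 − 3 = 18.
S8 applies (level before this adjustment is 18 ≥ 15, so +3): 18 + 3 = 21.
Final offense level: 21.
Level 21 falls in the 21-25 band.
Fine table: Level 21-25 → ƒ100,000–ƒ112,000.

ƒ100,000–ƒ112,000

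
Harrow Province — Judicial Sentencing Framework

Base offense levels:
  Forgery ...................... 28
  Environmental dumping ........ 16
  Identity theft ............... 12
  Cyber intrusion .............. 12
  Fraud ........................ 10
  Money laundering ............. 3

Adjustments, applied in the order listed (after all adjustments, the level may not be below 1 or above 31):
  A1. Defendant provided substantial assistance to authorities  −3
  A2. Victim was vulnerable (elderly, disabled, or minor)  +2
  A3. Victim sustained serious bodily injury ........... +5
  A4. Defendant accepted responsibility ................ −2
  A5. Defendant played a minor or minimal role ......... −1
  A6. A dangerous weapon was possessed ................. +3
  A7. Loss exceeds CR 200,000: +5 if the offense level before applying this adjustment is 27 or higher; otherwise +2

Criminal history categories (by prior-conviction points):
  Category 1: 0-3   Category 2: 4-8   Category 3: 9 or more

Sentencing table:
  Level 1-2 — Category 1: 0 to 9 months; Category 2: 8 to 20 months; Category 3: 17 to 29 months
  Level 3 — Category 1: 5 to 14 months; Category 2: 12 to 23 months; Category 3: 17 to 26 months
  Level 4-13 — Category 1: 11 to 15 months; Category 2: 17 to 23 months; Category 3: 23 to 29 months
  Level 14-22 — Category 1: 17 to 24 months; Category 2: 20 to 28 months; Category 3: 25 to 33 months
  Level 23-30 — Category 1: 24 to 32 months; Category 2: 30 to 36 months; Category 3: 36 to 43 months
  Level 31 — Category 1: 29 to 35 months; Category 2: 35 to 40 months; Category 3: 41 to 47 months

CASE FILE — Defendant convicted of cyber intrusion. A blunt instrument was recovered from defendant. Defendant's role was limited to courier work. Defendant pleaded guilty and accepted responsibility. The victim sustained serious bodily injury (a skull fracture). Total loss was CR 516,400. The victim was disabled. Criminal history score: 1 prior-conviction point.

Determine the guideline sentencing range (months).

Base offense level for cyber intrusion: 12.
A2 applies: 12 + 2 = 14.
A3 applies: 14 + 5 = 19.
A4 applies: 19 − 2 = 17.
A5 applies: 17 − 1 = 16.
A6 applies: 16 + 3 = 19.
A7 applies (level before this adjustment is 19 < 27, so +2): 19 + 2 = 21.
Final offense level: 21.
Criminal history: 1 prior point → Category 1 (0-3).
Level 21 falls in the 14-22 band.
Grid: Level 14-22 × Category 1 = 17-24 months.

17-24 months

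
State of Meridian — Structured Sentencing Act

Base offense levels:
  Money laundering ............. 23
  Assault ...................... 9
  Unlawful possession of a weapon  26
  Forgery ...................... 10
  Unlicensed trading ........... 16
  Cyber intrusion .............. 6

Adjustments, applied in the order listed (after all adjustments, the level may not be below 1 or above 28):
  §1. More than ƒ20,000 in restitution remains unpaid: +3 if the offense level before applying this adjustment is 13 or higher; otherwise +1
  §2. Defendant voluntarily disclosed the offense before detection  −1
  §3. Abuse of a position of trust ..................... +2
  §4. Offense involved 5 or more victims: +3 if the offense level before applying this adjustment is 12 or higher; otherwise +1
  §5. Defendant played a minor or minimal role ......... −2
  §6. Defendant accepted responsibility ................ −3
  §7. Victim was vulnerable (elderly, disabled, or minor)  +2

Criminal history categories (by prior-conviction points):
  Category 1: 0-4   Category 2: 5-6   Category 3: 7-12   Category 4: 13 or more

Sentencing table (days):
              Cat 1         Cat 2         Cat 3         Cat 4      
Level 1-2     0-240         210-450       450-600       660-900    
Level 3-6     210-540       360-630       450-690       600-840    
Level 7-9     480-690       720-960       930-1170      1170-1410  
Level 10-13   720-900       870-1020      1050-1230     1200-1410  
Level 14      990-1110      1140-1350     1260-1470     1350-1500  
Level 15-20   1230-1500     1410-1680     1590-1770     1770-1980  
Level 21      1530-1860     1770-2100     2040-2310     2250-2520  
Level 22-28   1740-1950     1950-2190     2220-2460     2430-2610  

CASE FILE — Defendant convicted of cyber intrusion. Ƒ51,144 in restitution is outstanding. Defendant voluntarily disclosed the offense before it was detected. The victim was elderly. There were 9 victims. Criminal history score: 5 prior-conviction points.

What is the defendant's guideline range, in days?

Base offense level for cyber intrusion: 6.
§1 applies (level before this adjustment is 6 < 13, so +1): 6 + 1 = 7.
§2 applies: 7 − 1 = 6.
§3 does not apply.
§4 applies (level before this adjustment is 6 < 12, so +1): 6 + 1 = 7.
§5 does not apply.
§6 does not apply.
§7 applies: 7 + 2 = 9.
Final offense level: 9.
Criminal history: 5 prior points → Category 2 (5-6).
Level 9 falls in the 7-9 band.
Grid: Level 7-9 × Category 2 = 720-960 days.

720-960 days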